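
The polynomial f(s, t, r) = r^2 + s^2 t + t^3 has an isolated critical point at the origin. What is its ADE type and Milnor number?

Type D_4, Milnor number mu = 4.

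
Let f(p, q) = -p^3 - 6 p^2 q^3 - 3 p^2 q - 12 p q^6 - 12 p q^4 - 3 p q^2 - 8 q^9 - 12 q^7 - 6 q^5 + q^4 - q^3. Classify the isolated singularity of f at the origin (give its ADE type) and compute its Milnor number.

Type E_{6}, Milnor number mu = 6.

The Hessian of f at 0 has rank 0. Corank 2; j^3 = -(p + q)^3 is a perfect cube, so E-series; the 4-jet and mu = 6 give E_6.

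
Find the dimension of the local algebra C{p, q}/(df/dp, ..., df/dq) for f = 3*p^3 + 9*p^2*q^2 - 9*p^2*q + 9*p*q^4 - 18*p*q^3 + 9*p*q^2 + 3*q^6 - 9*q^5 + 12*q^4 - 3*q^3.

6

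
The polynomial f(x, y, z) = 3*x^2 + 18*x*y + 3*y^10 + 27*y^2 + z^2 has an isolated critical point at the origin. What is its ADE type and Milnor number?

The Hessian of f at 0 has rank 2. Corank 1: A-series; mu = 9 gives A_9.

Type A_9, Milnor number mu = 9.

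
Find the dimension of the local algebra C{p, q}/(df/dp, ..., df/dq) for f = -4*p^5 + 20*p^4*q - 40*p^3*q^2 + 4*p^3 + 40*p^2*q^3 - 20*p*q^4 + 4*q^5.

8

The Hessian of f at 0 is [[0, 0], [0, 0]] with rank 0, so corank 2. A Groebner basis of the Jacobian ideal J(f) in C{p,q} is {q^5, p*q^3 - q^4/4, p^2}; counting standard monomials gives mu = 8. Corank 2; j^3 = 4*p^3 is a perfect cube, so E-series; the 5-jet and mu = 8 give E_8.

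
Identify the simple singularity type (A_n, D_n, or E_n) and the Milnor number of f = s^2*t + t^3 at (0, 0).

Type D4, Milnor number mu = 4.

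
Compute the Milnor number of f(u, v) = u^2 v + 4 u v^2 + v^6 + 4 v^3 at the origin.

The Hessian of f at 0 is [[0, 0], [0, 0]] with rank 0, so corank 2. A Groebner basis of the Jacobian ideal J(f) in C{u,v} is {u^2/6 + v^5 - 2*v^2/3, u^3 + 8*v^3, u*v + 2*v^2}; counting standard monomials gives mu = 7. Corank 2; j^3 = v*(u + 2*v)^2 has shape L^2 M (L != M), so D-series; mu = 7 gives D_7.

7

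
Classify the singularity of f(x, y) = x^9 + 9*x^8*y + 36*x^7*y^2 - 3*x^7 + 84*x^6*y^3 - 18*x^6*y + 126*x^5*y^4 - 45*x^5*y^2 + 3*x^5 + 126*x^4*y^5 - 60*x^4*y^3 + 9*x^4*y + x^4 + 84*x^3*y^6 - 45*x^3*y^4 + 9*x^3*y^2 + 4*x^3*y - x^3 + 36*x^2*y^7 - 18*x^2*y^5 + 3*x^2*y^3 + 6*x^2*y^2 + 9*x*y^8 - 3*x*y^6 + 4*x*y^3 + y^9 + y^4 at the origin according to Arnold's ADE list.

E6

The Hessian of f at 0 has rank 0. Corank 2; j^3 = -x^3 is a perfect cube, so E-series; the 4-jet and mu = 6 give E_6.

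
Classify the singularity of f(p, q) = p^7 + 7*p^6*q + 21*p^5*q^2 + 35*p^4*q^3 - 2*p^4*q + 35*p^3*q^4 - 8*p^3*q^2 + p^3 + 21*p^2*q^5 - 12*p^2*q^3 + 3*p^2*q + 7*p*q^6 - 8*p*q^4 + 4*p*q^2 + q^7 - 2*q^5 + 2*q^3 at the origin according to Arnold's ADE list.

D4

The Hessian of f at 0 is [[0, 0], [0, 0]] with rank 0, so corank 2. A Groebner basis of the Jacobian ideal J(f) in C{p,q} is {q^3, p^2 - 2*q^2/3, p*q + q^2}; counting standard monomials gives mu = 4. Corank 2; j^3 = (p + q)*(p^2 + 2*p*q + 2*q^2) splits into three distinct lines over C (the quadratic factor has nonzero discriminant), so D_4.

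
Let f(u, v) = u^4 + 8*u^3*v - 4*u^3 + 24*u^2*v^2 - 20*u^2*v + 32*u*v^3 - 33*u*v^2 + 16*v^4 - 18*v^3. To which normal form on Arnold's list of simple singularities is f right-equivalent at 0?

D5

The Hessian of f at 0 has rank 0. Corank 2; j^3 = -(u + 2*v)*(2*u + 3*v)^2 has shape L^2 M (L != M), so D-series; mu = 5 gives D_5.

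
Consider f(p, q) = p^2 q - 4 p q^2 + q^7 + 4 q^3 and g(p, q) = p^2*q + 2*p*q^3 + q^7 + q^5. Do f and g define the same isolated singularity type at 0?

The Hessian of f at 0 has rank 0. Corank 2; j^3 = q*(p - 2*q)^2 has shape L^2 M (L != M), so D-series; mu = 8 gives D_8. The Hessian of g at 0 has rank 0. Corank 2; j^3 = p^2*q has shape L^2 M (L != M), so D-series; mu = 8 gives D_8. Both have type D_8, hence right-equivalent.

Yes.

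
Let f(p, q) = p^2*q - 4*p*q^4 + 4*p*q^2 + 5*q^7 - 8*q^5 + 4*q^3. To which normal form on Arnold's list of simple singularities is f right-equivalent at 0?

D_8

The Hessian of f at 0 has rank 0. Corank 2; j^3 = q*(p + 2*q)^2 has shape L^2 M (L != M), so D-series; mu = 8 gives D_8.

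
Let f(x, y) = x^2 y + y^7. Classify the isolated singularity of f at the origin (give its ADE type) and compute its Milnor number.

The Hessian of f at 0 has rank 0. Corank 2; j^3 = x^2*y has shape L^2 M (L != M), so D-series; mu = 8 gives D_8.

Type D_8, Milnor number mu = 8.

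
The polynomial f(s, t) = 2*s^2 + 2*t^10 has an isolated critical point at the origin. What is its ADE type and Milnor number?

The Hessian of f at 0 has rank 1. Corank 1: A-series; mu = 9 gives A_9.

Type A9, Milnor number mu = 9.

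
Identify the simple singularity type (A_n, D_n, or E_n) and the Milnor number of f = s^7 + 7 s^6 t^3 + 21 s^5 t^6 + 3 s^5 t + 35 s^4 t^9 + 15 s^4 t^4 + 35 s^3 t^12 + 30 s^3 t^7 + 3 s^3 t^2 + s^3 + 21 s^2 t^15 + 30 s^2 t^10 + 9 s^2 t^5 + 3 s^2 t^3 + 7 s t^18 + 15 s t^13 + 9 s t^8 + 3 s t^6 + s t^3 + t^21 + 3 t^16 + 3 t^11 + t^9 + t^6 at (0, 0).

The Hessian of f at 0 has rank 0. Corank 2; j^3 = s^3 is a perfect cube, so E-series; the 4-jet and mu = 7 give E_7.

Type E_7, Milnor number mu = 7.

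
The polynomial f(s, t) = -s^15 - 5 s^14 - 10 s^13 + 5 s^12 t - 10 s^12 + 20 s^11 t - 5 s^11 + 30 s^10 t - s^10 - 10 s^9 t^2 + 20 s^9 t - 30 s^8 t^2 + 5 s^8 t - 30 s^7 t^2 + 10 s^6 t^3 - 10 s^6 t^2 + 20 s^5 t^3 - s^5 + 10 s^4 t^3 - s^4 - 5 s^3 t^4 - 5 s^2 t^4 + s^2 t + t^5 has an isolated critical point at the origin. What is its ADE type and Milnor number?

Type D_6, Milnor number mu = 6.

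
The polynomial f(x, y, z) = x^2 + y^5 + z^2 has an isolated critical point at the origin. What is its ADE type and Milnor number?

Type A_{4}, Milnor number mu = 4.

The Hessian of f at 0 has rank 2. Corank 1: A-series; mu = 4 gives A_4.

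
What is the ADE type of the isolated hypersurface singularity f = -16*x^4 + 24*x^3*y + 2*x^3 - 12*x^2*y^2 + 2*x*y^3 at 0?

The Hessian of f at 0 has rank 0. Corank 2; j^3 = 2*x^3 is a perfect cube, so E-series; the 4-jet and mu = 7 give E_7.

E_7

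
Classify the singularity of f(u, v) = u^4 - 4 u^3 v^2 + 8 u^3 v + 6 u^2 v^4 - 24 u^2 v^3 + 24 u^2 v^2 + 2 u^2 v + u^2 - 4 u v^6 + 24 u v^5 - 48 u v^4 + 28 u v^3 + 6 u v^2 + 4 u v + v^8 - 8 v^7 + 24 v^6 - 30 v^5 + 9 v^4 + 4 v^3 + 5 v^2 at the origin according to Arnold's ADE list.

The Hessian of f at 0 has rank 2. Corank 0: nondegenerate Morse point, so A_1.

A_1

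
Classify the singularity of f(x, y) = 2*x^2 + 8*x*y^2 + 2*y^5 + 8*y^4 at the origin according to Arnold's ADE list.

A_{4}

The Hessian of f at 0 has rank 1. Corank 1: A-series; mu = 4 gives A_4.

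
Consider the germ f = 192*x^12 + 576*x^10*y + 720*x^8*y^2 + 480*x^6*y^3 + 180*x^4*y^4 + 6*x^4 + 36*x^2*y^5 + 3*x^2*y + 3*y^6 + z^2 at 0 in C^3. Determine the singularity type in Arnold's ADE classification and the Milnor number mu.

The Hessian of f at 0 is [[0, 0, 0], [0, 0, 0], [0, 0, 2]] with rank 1, so corank 2. A Groebner basis of the Jacobian ideal J(f) in C{x,y,z} is {x^2/6 + y^5, x^3, x*y, z}; counting standard monomials gives mu = 7. Corank 2; j^3 = 3*x^2*y has shape L^2 M (L != M), so D-series; mu = 7 gives D_7.

Type D7, Milnor number mu = 7.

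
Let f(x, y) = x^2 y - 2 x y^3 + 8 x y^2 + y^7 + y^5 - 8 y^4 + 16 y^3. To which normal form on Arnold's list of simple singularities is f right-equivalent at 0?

D8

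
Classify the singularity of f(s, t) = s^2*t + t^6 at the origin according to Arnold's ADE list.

The Hessian of f at 0 has rank 0. Corank 2; j^3 = s^2*t has shape L^2 M (L != M), so D-series; mu = 7 gives D_7.

D_7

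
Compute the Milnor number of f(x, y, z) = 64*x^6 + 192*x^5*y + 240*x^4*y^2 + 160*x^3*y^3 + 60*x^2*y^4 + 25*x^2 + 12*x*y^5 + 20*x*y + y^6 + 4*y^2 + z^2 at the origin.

5

The Hessian of f at 0 is [[50, 20, 0], [20, 8, 0], [0, 0, 2]] with rank 2, so corank 1. A Groebner basis of the Jacobian ideal J(f) in C{x,y,z} is {y^5, x + 2*y/5, z}; counting standard monomials gives mu = 5. Corank 1: A-series; mu = 5 gives A_5.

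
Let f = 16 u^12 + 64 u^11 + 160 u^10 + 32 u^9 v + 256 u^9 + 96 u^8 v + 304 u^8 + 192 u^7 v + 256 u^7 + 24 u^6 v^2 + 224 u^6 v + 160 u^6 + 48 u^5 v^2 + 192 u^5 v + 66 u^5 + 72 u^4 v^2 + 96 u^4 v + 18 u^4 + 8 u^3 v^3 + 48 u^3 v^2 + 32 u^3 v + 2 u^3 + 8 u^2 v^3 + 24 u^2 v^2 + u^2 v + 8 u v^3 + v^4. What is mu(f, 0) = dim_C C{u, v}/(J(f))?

The Hessian of f at 0 has rank 0. Corank 2; j^3 = u^2*(2*u + v) has shape L^2 M (L != M), so D-series; mu = 5 gives D_5.

5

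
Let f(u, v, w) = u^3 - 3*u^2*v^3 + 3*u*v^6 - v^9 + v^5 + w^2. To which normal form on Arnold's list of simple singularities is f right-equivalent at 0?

E8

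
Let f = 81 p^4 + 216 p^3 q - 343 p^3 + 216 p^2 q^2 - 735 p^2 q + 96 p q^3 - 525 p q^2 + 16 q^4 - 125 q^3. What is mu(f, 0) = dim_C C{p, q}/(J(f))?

6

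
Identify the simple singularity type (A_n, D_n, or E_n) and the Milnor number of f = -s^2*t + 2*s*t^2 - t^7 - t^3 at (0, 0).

Type D_8, Milnor number mu = 8.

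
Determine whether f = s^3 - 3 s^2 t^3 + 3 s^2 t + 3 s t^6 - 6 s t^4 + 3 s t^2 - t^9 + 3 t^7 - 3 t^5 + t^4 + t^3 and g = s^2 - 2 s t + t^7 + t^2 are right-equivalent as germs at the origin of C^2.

The Hessian of f at 0 has rank 0. Corank 2; j^3 = (s + t)^3 is a perfect cube, so E-series; the 4-jet and mu = 6 give E_6. The Hessian of g at 0 has rank 1. Corank 1: A-series; mu = 6 gives A_6. f is E_6 but g is A_6, hence not right-equivalent.

No.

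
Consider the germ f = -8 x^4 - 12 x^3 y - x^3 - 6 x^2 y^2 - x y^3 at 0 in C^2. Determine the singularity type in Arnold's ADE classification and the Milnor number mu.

Type E_{7}, Milnor number mu = 7.

The Hessian of f at 0 has rank 0. Corank 2; j^3 = -x^3 is a perfect cube, so E-series; the 4-jet and mu = 7 give E_7.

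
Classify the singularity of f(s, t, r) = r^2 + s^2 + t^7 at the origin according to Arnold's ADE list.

A_6

The Hessian of f at 0 is [[2, 0, 0], [0, 0, 0], [0, 0, 2]] with rank 2, so corank 1. A Groebner basis of the Jacobian ideal J(f) in C{s,t,r} is {t^6, s, r}; counting standard monomials gives mu = 6. Corank 1: A-series; mu = 6 gives A_6.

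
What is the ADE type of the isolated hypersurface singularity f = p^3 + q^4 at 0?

The Hessian of f at 0 is [[0, 0], [0, 0]] with rank 0, so corank 2. A Groebner basis of the Jacobian ideal J(f) in C{p,q} is {q^3, p^2}; counting standard monomials gives mu = 6. Corank 2; j^3 = p^3 is a perfect cube, so E-series; the 4-jet and mu = 6 give E_6.

E6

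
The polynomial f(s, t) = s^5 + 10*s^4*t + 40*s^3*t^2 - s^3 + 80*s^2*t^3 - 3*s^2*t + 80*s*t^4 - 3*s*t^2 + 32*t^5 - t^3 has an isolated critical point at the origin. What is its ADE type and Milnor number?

Type E8, Milnor number mu = 8.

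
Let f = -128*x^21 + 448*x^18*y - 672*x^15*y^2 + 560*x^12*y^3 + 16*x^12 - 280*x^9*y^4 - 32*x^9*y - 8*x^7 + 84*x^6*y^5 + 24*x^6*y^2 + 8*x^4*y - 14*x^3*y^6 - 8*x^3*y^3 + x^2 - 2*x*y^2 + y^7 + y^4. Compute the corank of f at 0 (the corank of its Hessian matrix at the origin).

Hessian at 0 has rank 1.

1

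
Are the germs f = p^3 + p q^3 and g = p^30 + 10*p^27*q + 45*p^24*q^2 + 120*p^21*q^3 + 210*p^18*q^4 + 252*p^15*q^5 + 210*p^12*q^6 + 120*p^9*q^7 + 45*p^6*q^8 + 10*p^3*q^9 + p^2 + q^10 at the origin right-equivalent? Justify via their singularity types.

No.

The Hessian of f at 0 is [[0, 0], [0, 0]] with rank 0, so corank 2. A Groebner basis of the Jacobian ideal J(f) in C{p,q} is {p^3, p*q^2, 3*p^2 + q^3}; counting standard monomials gives mu = 7. Corank 2; j^3 = p^3 is a perfect cube, so E-series; the 4-jet and mu = 7 give E_7. The Hessian of g at 0 is [[2, 0], [0, 0]] with rank 1, so corank 1. A Groebner basis of the Jacobian ideal J(g) in C{p,q} is {q^9, p}; counting standard monomials gives mu = 9. Corank 1: A-series; mu = 9 gives A_9. f is E_7 but g is A_9, hence not right-equivalent.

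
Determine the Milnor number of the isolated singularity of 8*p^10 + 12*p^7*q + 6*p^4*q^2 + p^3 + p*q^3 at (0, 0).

7

The Hessian of f at 0 is [[0, 0], [0, 0]] with rank 0, so corank 2. A Groebner basis of the Jacobian ideal J(f) in C{p,q} is {p^3, p*q^2, 3*p^2 + q^3}; counting standard monomials gives mu = 7. Corank 2; j^3 = p^3 is a perfect cube, so E-series; the 4-jet and mu = 7 give E_7.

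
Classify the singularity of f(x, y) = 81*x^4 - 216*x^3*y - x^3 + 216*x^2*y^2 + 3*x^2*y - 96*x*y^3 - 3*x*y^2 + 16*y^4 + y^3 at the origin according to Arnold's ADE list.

E6

The Hessian of f at 0 is [[0, 0], [0, 0]] with rank 0, so corank 2. A Groebner basis of the Jacobian ideal J(f) in C{x,y} is {y^4, x*y^2 - 8*y^3/9, x^2 - 2*x*y + y^2}; counting standard monomials gives mu = 6. Corank 2; j^3 = -(x - y)^3 is a perfect cube, so E-series; the 4-jet and mu = 6 give E_6.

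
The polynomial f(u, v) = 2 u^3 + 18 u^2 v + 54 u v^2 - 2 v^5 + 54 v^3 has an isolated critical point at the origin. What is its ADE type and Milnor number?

Type E8, Milnor number mu = 8.

The Hessian of f at 0 is [[0, 0], [0, 0]] with rank 0, so corank 2. A Groebner basis of the Jacobian ideal J(f) in C{u,v} is {v^4, u^2 + 6*u*v + 9*v^2}; counting standard monomials gives mu = 8. Corank 2; j^3 = 2*(u + 3*v)^3 is a perfect cube, so E-series; the 5-jet and mu = 8 give E_8.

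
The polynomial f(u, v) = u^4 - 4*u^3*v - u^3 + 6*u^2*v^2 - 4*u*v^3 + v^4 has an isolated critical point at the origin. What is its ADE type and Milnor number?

Type E_6, Milnor number mu = 6.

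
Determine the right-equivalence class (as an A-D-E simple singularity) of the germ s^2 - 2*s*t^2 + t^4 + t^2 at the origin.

A_{1}

The Hessian of f at 0 has rank 2. Corank 0: nondegenerate Morse point, so A_1.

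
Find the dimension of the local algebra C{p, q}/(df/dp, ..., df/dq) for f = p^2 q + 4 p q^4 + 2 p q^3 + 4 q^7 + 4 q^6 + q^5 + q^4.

5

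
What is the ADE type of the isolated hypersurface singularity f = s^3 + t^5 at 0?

E_{8}

The Hessian of f at 0 is [[0, 0], [0, 0]] with rank 0, so corank 2. A Groebner basis of the Jacobian ideal J(f) in C{s,t} is {t^4, s^2}; counting standard monomials gives mu = 8. Corank 2; j^3 = s^3 is a perfect cube, so E-series; the 5-jet and mu = 8 give E_8.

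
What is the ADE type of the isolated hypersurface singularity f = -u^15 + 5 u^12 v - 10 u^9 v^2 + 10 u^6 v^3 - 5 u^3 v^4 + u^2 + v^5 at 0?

The Hessian of f at 0 is [[2, 0], [0, 0]] with rank 1, so corank 1. A Groebner basis of the Jacobian ideal J(f) in C{u,v} is {v^4, u}; counting standard monomials gives mu = 4. Corank 1: A-series; mu = 4 gives A_4.

A_4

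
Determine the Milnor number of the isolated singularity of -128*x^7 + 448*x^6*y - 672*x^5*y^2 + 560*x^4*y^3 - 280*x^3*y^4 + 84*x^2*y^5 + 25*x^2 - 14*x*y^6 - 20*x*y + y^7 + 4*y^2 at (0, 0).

The Hessian of f at 0 has rank 1. Corank 1: A-series; mu = 6 gives A_6.

6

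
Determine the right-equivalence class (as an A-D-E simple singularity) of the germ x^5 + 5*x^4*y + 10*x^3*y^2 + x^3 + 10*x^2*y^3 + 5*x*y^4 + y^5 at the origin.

E_{8}

The Hessian of f at 0 has rank 0. Corank 2; j^3 = x^3 is a perfect cube, so E-series; the 5-jet and mu = 8 give E_8.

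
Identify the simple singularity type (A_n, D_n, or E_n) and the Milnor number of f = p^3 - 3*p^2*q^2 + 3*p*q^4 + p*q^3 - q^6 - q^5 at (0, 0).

The Hessian of f at 0 has rank 0. Corank 2; j^3 = p^3 is a perfect cube, so E-series; the 4-jet and mu = 7 give E_7.

Type E7, Milnor number mu = 7.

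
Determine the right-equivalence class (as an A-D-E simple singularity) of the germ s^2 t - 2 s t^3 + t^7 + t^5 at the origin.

D_8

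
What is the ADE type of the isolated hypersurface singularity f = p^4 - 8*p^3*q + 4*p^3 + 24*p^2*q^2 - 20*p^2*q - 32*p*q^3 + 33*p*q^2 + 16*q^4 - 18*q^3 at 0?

D5

The Hessian of f at 0 is [[0, 0], [0, 0]] with rank 0, so corank 2. A Groebner basis of the Jacobian ideal J(f) in C{p,q} is {p*q^2 - 6*p*q + 9*q^2, -4*p*q + q^3 + 6*q^2, p^2 - 7*p*q/2 + 3*q^2}; counting standard monomials gives mu = 5. Corank 2; j^3 = (p - 2*q)*(2*p - 3*q)^2 has shape L^2 M (L != M), so D-series; mu = 5 gives D_5.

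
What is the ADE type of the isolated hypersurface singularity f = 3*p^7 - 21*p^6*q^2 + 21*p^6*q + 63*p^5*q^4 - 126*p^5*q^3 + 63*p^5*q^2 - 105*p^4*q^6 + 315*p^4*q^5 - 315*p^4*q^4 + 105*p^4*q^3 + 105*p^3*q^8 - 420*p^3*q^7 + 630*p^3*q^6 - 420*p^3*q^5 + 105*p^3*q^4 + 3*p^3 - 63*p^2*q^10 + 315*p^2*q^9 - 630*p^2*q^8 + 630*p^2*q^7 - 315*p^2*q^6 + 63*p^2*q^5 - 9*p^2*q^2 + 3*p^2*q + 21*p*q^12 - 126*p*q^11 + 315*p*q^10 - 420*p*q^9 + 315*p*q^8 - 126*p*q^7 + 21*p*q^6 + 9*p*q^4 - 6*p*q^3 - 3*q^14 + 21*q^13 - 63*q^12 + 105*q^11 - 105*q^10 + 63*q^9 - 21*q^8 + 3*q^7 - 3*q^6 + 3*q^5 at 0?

D_{8}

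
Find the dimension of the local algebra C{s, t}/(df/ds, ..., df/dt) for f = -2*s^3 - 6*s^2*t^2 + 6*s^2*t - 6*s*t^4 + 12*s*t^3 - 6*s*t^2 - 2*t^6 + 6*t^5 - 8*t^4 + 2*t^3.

6

The Hessian of f at 0 has rank 0. Corank 2; j^3 = -2*(s - t)^3 is a perfect cube, so E-series; the 4-jet and mu = 6 give E_6.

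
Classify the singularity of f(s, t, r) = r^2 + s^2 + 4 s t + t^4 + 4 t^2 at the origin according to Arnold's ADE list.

A_{3}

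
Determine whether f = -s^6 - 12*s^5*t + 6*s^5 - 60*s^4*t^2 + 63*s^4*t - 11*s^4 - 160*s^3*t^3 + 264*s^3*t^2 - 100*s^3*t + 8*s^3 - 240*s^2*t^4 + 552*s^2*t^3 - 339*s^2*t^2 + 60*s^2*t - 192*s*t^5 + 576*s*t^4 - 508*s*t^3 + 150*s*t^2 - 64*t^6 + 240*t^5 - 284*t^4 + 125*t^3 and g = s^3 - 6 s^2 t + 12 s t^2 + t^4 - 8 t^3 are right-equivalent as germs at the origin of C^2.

The Hessian of f at 0 is [[0, 0], [0, 0]] with rank 0, so corank 2. A Groebner basis of the Jacobian ideal J(f) in C{s,t} is {s^3 + 300*s^2 + 1500*s*t + 1875*t^2, s^2*t - 130*s^2 - 650*s*t - 1625*t^2/2, 56*s^2 + s*t^2 + 280*s*t + 350*t^2, -24*s^2 - 120*s*t + t^3 - 150*t^2}; counting standard monomials gives mu = 6. Corank 2; j^3 = (2*s + 5*t)^3 is a perfect cube, so E-series; the 4-jet and mu = 6 give E_6. The Hessian of g at 0 is [[0, 0], [0, 0]] with rank 0, so corank 2. A Groebner basis of the Jacobian ideal J(g) in C{s,t} is {t^3, s^2 - 4*s*t + 4*t^2}; counting standard monomials gives mu = 6. Corank 2; j^3 = (s - 2*t)^3 is a perfect cube, so E-series; the 4-jet and mu = 6 give E_6. Both have type E_6, hence right-equivalent.

Yes.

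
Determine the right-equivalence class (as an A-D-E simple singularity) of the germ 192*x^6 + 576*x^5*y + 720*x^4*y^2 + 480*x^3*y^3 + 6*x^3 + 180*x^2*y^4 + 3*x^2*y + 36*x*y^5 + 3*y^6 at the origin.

The Hessian of f at 0 is [[0, 0], [0, 0]] with rank 0, so corank 2. A Groebner basis of the Jacobian ideal J(f) in C{x,y} is {-x*y/12 + y^5, x*y^2, x^2 + x*y/2}; counting standard monomials gives mu = 7. Corank 2; j^3 = 3*x^2*(2*x + y) has shape L^2 M (L != M), so D-series; mu = 7 gives D_7.

D_{7}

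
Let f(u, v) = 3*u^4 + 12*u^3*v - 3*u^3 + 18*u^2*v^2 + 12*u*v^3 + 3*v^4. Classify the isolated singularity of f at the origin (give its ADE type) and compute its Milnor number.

Type E_6, Milnor number mu = 6.

The Hessian of f at 0 has rank 0. Corank 2; j^3 = -3*u^3 is a perfect cube, so E-series; the 4-jet and mu = 6 give E_6.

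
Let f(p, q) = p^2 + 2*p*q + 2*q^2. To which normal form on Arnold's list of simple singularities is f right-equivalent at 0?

A_1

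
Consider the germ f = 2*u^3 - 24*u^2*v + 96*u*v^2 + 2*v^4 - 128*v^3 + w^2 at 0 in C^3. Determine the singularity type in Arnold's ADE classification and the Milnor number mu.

Type E_{6}, Milnor number mu = 6.

The Hessian of f at 0 has rank 1. Corank 2; j^3 = 2*(u - 4*v)^3 is a perfect cube, so E-series; the 4-jet and mu = 6 give E_6.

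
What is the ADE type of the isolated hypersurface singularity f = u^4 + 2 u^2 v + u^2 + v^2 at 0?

A_1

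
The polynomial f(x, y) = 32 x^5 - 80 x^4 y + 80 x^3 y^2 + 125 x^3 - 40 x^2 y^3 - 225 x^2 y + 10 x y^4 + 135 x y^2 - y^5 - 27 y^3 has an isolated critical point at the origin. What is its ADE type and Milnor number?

The Hessian of f at 0 has rank 0. Corank 2; j^3 = (5*x - 3*y)^3 is a perfect cube, so E-series; the 5-jet and mu = 8 give E_8.

Type E_{8}, Milnor number mu = 8.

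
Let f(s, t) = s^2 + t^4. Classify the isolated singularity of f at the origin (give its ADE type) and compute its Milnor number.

The Hessian of f at 0 has rank 1. Corank 1: A-series; mu = 3 gives A_3.

Type A_{3}, Milnor number mu = 3.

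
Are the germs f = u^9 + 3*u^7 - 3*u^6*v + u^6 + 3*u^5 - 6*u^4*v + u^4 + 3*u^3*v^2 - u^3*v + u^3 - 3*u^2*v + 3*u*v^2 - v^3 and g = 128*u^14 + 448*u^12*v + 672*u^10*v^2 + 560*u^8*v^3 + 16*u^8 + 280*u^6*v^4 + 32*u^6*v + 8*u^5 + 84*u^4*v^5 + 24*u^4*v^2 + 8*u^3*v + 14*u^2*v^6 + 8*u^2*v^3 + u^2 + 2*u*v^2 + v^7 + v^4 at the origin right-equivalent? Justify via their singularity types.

No.

The Hessian of f at 0 has rank 0. Corank 2; j^3 = (u - v)^3 is a perfect cube, so E-series; the 4-jet and mu = 7 give E_7. The Hessian of g at 0 has rank 1. Corank 1: A-series; mu = 6 gives A_6. f is E_7 but g is A_6, hence not right-equivalent.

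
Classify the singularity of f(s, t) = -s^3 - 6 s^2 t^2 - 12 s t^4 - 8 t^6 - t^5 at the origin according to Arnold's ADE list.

E_8

The Hessian of f at 0 is [[0, 0], [0, 0]] with rank 0, so corank 2. A Groebner basis of the Jacobian ideal J(f) in C{s,t} is {t^4, s^3, s^2/4 + s*t^2}; counting standard monomials gives mu = 8. Corank 2; j^3 = -s^3 is a perfect cube, so E-series; the 5-jet and mu = 8 give E_8.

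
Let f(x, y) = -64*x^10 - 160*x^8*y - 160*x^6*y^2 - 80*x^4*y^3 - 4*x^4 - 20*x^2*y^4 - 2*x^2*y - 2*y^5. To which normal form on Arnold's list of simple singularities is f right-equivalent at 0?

D_{6}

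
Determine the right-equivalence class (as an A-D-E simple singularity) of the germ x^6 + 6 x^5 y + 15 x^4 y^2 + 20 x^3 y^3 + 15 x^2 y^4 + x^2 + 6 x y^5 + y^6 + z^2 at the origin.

A5

The Hessian of f at 0 is [[2, 0, 0], [0, 0, 0], [0, 0, 2]] with rank 2, so corank 1. A Groebner basis of the Jacobian ideal J(f) in C{x,y,z} is {y^5, x, z}; counting standard monomials gives mu = 5. Corank 1: A-series; mu = 5 gives A_5.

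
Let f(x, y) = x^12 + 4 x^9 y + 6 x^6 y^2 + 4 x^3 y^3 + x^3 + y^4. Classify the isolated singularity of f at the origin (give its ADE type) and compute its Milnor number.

The Hessian of f at 0 has rank 0. Corank 2; j^3 = x^3 is a perfect cube, so E-series; the 4-jet and mu = 6 give E_6.

Type E_{6}, Milnor number mu = 6.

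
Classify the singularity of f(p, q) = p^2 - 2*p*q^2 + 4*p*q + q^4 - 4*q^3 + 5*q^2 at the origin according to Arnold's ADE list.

The Hessian of f at 0 has rank 2. Corank 0: nondegenerate Morse point, so A_1.

A_1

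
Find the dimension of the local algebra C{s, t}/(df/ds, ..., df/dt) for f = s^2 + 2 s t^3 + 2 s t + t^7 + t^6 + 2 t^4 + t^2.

6

The Hessian of f at 0 has rank 1. Corank 1: A-series; mu = 6 gives A_6.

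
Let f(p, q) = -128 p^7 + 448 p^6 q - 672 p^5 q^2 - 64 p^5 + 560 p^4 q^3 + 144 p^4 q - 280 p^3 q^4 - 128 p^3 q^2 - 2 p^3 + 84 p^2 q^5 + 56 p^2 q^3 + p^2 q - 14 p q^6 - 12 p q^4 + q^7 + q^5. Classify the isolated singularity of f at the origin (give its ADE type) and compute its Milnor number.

Type D_{6}, Milnor number mu = 6.

The Hessian of f at 0 has rank 0. Corank 2; j^3 = -p^2*(2*p - q) has shape L^2 M (L != M), so D-series; mu = 6 gives D_6.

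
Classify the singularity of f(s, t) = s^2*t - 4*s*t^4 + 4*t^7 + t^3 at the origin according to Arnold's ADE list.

The Hessian of f at 0 has rank 0. Corank 2; j^3 = t*(s^2 + t^2) splits into three distinct lines over C (the quadratic factor has nonzero discriminant), so D_4.

D4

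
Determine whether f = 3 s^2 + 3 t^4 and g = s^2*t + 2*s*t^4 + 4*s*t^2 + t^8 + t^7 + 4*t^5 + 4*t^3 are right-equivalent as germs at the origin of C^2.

The Hessian of f at 0 has rank 1. Corank 1: A-series; mu = 3 gives A_3. The Hessian of g at 0 has rank 0. Corank 2; j^3 = t*(s + 2*t)^2 has shape L^2 M (L != M), so D-series; mu = 9 gives D_9. f is A_3 but g is D_9, hence not right-equivalent.

No.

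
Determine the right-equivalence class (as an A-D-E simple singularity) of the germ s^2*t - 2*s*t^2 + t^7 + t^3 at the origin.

D_8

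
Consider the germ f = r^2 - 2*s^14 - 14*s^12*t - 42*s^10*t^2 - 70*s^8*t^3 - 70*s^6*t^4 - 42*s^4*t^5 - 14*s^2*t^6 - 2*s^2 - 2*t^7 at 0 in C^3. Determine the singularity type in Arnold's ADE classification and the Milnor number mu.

Type A_6, Milnor number mu = 6.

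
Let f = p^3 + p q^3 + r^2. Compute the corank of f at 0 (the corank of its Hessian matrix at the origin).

Hessian at 0 has rank 1.

2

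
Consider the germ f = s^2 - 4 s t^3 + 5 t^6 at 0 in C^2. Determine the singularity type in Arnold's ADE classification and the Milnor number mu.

The Hessian of f at 0 is [[2, 0], [0, 0]] with rank 1, so corank 1. A Groebner basis of the Jacobian ideal J(f) in C{s,t} is {s*t^2, -s/2 + t^3, s^2}; counting standard monomials gives mu = 5. Corank 1: A-series; mu = 5 gives A_5.

Type A5, Milnor number mu = 5.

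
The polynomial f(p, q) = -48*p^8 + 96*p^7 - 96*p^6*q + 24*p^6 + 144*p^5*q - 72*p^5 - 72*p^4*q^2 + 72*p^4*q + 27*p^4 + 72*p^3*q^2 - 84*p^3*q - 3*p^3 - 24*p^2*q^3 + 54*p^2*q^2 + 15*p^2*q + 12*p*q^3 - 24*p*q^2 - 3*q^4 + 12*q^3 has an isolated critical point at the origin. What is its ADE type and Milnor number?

The Hessian of f at 0 is [[0, 0], [0, 0]] with rank 0, so corank 2. A Groebner basis of the Jacobian ideal J(f) in C{p,q} is {p*q^2 - p*q/10 + q^2/5, -p*q/20 + q^3 + q^2/10, p^2 - 19*p*q/5 + 18*q^2/5}; counting standard monomials gives mu = 5. Corank 2; j^3 = -3*(p - 2*q)^2*(p - q) has shape L^2 M (L != M), so D-series; mu = 5 gives D_5.

Type D5, Milnor number mu = 5.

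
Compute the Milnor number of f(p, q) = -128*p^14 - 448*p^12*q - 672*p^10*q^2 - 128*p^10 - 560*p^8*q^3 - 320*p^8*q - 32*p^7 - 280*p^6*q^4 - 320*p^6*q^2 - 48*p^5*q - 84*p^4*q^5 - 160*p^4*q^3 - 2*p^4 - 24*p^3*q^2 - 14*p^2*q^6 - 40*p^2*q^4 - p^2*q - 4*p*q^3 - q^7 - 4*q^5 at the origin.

The Hessian of f at 0 has rank 0. Corank 2; j^3 = -p^2*q has shape L^2 M (L != M), so D-series; mu = 8 gives D_8.

8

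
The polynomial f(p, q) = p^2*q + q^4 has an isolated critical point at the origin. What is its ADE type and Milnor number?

The Hessian of f at 0 is [[0, 0], [0, 0]] with rank 0, so corank 2. A Groebner basis of the Jacobian ideal J(f) in C{p,q} is {p^3, p^2/4 + q^3, p*q}; counting standard monomials gives mu = 5. Corank 2; j^3 = p^2*q has shape L^2 M (L != M), so D-series; mu = 5 gives D_5.

Type D_5, Milnor number mu = 5.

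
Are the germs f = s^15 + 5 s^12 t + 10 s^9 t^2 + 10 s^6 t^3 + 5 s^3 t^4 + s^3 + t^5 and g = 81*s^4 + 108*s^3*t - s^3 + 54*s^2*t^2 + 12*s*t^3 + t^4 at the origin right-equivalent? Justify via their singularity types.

The Hessian of f at 0 has rank 0. Corank 2; j^3 = s^3 is a perfect cube, so E-series; the 5-jet and mu = 8 give E_8. The Hessian of g at 0 has rank 0. Corank 2; j^3 = -s^3 is a perfect cube, so E-series; the 4-jet and mu = 6 give E_6. f is E_8 but g is E_6, hence not right-equivalent.

No.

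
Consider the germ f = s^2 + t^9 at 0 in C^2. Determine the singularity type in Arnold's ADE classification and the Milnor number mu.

The Hessian of f at 0 is [[2, 0], [0, 0]] with rank 1, so corank 1. A Groebner basis of the Jacobian ideal J(f) in C{s,t} is {t^8, s}; counting standard monomials gives mu = 8. Corank 1: A-series; mu = 8 gives A_8.

Type A8, Milnor number mu = 8.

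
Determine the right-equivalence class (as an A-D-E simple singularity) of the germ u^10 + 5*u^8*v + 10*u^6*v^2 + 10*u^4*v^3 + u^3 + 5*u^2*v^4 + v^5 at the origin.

E8

The Hessian of f at 0 has rank 0. Corank 2; j^3 = u^3 is a perfect cube, so E-series; the 5-jet and mu = 8 give E_8.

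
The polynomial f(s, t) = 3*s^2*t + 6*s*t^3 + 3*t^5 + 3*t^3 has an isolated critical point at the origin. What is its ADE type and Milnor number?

Type D4, Milnor number mu = 4.

The Hessian of f at 0 has rank 0. Corank 2; j^3 = 3*t*(s^2 + t^2) splits into three distinct lines over C (the quadratic factor has nonzero discriminant), so D_4.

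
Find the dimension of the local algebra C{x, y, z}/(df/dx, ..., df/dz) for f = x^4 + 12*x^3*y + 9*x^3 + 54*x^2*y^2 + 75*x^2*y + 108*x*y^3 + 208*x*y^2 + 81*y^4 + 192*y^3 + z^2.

5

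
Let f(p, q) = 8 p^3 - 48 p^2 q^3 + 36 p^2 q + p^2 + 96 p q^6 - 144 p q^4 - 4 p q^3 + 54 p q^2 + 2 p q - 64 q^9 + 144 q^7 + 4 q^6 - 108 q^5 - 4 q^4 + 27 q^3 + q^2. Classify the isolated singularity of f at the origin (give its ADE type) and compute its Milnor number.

The Hessian of f at 0 has rank 1. Corank 1: A-series; mu = 2 gives A_2.

Type A_2, Milnor number mu = 2.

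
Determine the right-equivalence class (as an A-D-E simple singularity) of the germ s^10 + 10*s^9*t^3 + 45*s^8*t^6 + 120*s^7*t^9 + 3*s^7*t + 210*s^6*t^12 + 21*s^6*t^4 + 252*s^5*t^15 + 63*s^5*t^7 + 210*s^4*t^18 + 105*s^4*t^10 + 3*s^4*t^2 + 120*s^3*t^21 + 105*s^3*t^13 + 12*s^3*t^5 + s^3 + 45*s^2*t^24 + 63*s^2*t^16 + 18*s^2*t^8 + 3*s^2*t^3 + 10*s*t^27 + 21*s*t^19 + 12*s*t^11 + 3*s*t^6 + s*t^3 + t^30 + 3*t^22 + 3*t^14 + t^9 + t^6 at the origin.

E7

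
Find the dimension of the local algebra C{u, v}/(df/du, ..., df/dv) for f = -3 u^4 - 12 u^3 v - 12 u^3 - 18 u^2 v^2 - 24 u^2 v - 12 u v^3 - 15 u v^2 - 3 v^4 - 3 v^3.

The Hessian of f at 0 has rank 0. Corank 2; j^3 = -3*(u + v)*(2*u + v)^2 has shape L^2 M (L != M), so D-series; mu = 5 gives D_5.

5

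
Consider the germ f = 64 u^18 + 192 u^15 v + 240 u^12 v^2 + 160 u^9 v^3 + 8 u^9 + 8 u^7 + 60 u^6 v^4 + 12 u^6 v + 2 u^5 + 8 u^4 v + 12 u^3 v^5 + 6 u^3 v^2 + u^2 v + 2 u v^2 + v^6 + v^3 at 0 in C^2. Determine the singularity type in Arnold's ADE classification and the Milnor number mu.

Type D7, Milnor number mu = 7.

The Hessian of f at 0 has rank 0. Corank 2; j^3 = v*(u + v)^2 has shape L^2 M (L != M), so D-series; mu = 7 gives D_7.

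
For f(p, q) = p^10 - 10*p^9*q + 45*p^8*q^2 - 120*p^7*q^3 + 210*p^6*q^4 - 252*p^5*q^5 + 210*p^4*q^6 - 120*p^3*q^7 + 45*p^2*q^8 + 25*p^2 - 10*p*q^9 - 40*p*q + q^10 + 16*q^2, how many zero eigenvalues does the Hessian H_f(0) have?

1

The Hessian at 0 is [[50, -40], [-40, 32]] of rank 1; hence corank 1.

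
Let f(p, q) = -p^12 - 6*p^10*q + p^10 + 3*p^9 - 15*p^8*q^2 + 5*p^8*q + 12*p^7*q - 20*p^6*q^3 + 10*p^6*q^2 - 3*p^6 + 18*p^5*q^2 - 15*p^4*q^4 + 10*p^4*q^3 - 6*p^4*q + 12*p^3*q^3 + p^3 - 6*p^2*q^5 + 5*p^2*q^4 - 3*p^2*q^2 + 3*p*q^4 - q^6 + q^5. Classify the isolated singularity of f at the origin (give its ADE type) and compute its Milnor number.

Type E_8, Milnor number mu = 8.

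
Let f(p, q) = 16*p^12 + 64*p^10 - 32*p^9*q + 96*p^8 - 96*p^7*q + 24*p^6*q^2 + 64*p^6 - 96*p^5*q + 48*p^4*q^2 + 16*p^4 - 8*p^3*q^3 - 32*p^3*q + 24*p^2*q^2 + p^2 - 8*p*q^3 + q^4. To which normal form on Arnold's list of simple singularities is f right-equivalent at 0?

A_{3}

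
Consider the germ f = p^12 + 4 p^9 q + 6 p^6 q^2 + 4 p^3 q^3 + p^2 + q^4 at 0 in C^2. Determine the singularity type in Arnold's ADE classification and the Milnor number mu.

Type A3, Milnor number mu = 3.

The Hessian of f at 0 is [[2, 0], [0, 0]] with rank 1, so corank 1. A Groebner basis of the Jacobian ideal J(f) in C{p,q} is {q^3, p}; counting standard monomials gives mu = 3. Corank 1: A-series; mu = 3 gives A_3.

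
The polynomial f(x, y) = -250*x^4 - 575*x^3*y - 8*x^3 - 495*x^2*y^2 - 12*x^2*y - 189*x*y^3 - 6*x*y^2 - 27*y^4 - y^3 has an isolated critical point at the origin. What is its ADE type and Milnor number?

The Hessian of f at 0 is [[0, 0], [0, 0]] with rank 0, so corank 2. A Groebner basis of the Jacobian ideal J(f) in C{x,y} is {768*x^2/25 + 768*x*y/25 + y^4 + 8*y^3/25 + 192*y^2/25, x^3 + 132*x^2/25 + 132*x*y/25 + 9*y^3/50 + 33*y^2/25, x^2*y - 168*x^2/25 - 168*x*y/25 - 8*y^3/25 - 42*y^2/25, 32*x^2/5 + x*y^2 + 32*x*y/5 + 17*y^3/30 + 8*y^2/5}; counting standard monomials gives mu = 7. Corank 2; j^3 = -(2*x + y)^3 is a perfect cube, so E-series; the 4-jet and mu = 7 give E_7.

Type E7, Milnor number mu = 7.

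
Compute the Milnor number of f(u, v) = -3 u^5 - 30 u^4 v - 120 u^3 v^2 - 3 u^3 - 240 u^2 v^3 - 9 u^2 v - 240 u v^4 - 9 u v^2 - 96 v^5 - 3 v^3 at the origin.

The Hessian of f at 0 has rank 0. Corank 2; j^3 = -3*(u + v)^3 is a perfect cube, so E-series; the 5-jet and mu = 8 give E_8.

8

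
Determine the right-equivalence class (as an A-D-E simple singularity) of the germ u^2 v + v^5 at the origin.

D6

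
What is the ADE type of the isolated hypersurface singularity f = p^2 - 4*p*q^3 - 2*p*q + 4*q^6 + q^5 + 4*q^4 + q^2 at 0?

A_4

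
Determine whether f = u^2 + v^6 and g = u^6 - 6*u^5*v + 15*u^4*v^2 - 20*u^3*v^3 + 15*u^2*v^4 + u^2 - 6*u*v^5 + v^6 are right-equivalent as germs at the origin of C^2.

The Hessian of f at 0 is [[2, 0], [0, 0]] with rank 1, so corank 1. A Groebner basis of the Jacobian ideal J(f) in C{u,v} is {v^5, u}; counting standard monomials gives mu = 5. Corank 1: A-series; mu = 5 gives A_5. The Hessian of g at 0 is [[2, 0], [0, 0]] with rank 1, so corank 1. A Groebner basis of the Jacobian ideal J(g) in C{u,v} is {v^5, u}; counting standard monomials gives mu = 5. Corank 1: A-series; mu = 5 gives A_5. Both have type A_5, hence right-equivalent.

Yes.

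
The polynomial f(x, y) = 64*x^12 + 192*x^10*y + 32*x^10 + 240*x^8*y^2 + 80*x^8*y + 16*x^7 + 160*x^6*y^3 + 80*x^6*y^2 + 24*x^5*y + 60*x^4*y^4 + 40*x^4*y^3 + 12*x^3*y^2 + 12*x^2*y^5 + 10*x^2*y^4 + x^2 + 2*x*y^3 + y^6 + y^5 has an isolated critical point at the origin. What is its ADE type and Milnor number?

The Hessian of f at 0 has rank 1. Corank 1: A-series; mu = 4 gives A_4.

Type A_{4}, Milnor number mu = 4.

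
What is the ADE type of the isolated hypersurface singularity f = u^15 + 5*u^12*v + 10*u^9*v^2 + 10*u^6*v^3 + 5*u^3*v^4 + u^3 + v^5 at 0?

E_{8}

The Hessian of f at 0 has rank 0. Corank 2; j^3 = u^3 is a perfect cube, so E-series; the 5-jet and mu = 8 give E_8.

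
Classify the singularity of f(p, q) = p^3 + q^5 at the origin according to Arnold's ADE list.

E_{8}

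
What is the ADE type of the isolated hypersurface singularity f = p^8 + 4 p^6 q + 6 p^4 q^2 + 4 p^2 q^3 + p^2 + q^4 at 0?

A_3

The Hessian of f at 0 has rank 1. Corank 1: A-series; mu = 3 gives A_3.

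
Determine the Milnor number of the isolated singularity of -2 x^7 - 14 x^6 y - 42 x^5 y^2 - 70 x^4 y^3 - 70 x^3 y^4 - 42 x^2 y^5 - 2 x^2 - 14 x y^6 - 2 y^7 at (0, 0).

6

The Hessian of f at 0 has rank 1. Corank 1: A-series; mu = 6 gives A_6.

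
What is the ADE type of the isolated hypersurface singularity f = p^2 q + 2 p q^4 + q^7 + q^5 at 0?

The Hessian of f at 0 is [[0, 0], [0, 0]] with rank 0, so corank 2. A Groebner basis of the Jacobian ideal J(f) in C{p,q} is {p*q + q^4, p*q^2, p^2 - 5*p*q}; counting standard monomials gives mu = 6. Corank 2; j^3 = p^2*q has shape L^2 M (L != M), so D-series; mu = 6 gives D_6.

D_6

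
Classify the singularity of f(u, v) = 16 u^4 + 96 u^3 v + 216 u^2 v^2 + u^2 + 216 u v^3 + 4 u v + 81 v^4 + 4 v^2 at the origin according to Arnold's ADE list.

The Hessian of f at 0 has rank 1. Corank 1: A-series; mu = 3 gives A_3.

A_3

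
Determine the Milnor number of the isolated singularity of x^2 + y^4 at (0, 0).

3

The Hessian of f at 0 has rank 1. Corank 1: A-series; mu = 3 gives A_3.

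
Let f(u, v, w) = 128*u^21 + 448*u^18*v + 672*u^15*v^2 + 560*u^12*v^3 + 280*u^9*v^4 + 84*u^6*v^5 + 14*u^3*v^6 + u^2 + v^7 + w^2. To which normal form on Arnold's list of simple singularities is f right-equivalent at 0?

A_6

The Hessian of f at 0 has rank 2. Corank 1: A-series; mu = 6 gives A_6.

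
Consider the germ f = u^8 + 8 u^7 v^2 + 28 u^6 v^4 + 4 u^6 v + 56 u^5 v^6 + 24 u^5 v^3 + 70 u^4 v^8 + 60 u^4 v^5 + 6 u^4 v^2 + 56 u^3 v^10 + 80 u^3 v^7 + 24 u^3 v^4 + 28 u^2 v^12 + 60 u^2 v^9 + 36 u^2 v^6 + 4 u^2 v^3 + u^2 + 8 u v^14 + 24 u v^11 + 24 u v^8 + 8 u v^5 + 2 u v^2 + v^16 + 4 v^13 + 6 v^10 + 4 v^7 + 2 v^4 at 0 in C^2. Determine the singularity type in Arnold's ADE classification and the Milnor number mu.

The Hessian of f at 0 is [[2, 0], [0, 0]] with rank 1, so corank 1. A Groebner basis of the Jacobian ideal J(f) in C{u,v} is {u^2, u*v, u + v^2}; counting standard monomials gives mu = 3. Corank 1: A-series; mu = 3 gives A_3.

Type A3, Milnor number mu = 3.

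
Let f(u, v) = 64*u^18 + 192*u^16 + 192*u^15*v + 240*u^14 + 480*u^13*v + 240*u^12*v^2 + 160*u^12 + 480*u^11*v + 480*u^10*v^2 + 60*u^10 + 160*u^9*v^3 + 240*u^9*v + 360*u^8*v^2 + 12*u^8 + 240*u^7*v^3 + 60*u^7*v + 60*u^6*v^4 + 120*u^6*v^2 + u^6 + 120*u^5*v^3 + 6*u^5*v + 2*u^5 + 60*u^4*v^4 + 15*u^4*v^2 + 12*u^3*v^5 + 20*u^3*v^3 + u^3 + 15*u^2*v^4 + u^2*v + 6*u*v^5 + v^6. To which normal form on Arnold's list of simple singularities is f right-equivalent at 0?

D_7

The Hessian of f at 0 has rank 0. Corank 2; j^3 = u^2*(u + v) has shape L^2 M (L != M), so D-series; mu = 7 gives D_7.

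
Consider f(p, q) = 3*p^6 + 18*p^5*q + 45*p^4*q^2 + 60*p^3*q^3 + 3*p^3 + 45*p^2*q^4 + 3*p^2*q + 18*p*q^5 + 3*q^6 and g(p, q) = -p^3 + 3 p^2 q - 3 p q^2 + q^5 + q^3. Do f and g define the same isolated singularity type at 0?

No.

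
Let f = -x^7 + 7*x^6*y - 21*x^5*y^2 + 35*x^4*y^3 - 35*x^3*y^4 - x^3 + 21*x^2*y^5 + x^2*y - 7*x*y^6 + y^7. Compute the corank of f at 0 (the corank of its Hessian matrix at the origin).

2

The Hessian at 0 is [[0, 0], [0, 0]] of rank 0; hence corank 2.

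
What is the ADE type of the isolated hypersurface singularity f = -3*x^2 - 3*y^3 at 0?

A_2

The Hessian of f at 0 has rank 1. Corank 1: A-series; mu = 2 gives A_2.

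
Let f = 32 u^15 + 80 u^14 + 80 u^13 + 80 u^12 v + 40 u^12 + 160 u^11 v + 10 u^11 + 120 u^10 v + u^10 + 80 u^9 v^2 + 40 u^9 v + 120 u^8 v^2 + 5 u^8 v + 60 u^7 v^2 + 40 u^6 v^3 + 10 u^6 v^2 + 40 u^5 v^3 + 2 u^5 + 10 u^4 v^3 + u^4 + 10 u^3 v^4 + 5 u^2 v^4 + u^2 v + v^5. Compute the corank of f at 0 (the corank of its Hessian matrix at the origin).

2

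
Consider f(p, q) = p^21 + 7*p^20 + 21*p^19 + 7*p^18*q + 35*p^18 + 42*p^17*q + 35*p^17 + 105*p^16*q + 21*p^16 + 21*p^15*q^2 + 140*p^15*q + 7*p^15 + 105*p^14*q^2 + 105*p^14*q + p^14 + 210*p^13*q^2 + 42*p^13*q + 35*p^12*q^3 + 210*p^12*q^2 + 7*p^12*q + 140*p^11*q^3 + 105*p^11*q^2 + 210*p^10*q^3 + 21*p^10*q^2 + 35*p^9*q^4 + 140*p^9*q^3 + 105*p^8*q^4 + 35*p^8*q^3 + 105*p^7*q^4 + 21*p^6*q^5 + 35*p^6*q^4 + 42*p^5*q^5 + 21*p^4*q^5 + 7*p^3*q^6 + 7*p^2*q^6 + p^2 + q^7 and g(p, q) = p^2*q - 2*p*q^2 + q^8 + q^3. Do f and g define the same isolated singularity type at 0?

The Hessian of f at 0 has rank 1. Corank 1: A-series; mu = 6 gives A_6. The Hessian of g at 0 has rank 0. Corank 2; j^3 = q*(p - q)^2 has shape L^2 M (L != M), so D-series; mu = 9 gives D_9. f is A_6 but g is D_9, hence not right-equivalent.

No.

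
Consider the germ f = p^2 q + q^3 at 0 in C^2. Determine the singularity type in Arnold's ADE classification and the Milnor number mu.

Type D_{4}, Milnor number mu = 4.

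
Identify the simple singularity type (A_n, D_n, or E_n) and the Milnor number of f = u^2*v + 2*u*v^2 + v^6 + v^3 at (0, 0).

The Hessian of f at 0 is [[0, 0], [0, 0]] with rank 0, so corank 2. A Groebner basis of the Jacobian ideal J(f) in C{u,v} is {u^2/6 + v^5 - v^2/6, u^3 + v^3, u*v + v^2}; counting standard monomials gives mu = 7. Corank 2; j^3 = v*(u + v)^2 has shape L^2 M (L != M), so D-series; mu = 7 gives D_7.

Type D_7, Milnor number mu = 7.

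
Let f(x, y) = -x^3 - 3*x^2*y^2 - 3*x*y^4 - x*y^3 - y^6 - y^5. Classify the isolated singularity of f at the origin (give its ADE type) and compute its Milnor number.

The Hessian of f at 0 is [[0, 0], [0, 0]] with rank 0, so corank 2. A Groebner basis of the Jacobian ideal J(f) in C{x,y} is {-x^2 + y^4 - y^3/3, x^3, x^2*y + x^2/3 + y^3/9, x^2 + x*y^2 + y^3/3}; counting standard monomials gives mu = 7. Corank 2; j^3 = -x^3 is a perfect cube, so E-series; the 4-jet and mu = 7 give E_7.

Type E_7, Milnor number mu = 7.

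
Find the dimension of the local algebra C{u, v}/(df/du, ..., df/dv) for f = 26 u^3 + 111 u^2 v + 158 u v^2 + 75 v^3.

4

The Hessian of f at 0 is [[0, 0], [0, 0]] with rank 0, so corank 2. A Groebner basis of the Jacobian ideal J(f) in C{u,v} is {v^3, u^2 - 11*v^2/3, u*v + 2*v^2}; counting standard monomials gives mu = 4. Corank 2; j^3 = (2*u + 3*v)*(13*u^2 + 36*u*v + 25*v^2) splits into three distinct lines over C (the quadratic factor has nonzero discriminant), so D_4.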